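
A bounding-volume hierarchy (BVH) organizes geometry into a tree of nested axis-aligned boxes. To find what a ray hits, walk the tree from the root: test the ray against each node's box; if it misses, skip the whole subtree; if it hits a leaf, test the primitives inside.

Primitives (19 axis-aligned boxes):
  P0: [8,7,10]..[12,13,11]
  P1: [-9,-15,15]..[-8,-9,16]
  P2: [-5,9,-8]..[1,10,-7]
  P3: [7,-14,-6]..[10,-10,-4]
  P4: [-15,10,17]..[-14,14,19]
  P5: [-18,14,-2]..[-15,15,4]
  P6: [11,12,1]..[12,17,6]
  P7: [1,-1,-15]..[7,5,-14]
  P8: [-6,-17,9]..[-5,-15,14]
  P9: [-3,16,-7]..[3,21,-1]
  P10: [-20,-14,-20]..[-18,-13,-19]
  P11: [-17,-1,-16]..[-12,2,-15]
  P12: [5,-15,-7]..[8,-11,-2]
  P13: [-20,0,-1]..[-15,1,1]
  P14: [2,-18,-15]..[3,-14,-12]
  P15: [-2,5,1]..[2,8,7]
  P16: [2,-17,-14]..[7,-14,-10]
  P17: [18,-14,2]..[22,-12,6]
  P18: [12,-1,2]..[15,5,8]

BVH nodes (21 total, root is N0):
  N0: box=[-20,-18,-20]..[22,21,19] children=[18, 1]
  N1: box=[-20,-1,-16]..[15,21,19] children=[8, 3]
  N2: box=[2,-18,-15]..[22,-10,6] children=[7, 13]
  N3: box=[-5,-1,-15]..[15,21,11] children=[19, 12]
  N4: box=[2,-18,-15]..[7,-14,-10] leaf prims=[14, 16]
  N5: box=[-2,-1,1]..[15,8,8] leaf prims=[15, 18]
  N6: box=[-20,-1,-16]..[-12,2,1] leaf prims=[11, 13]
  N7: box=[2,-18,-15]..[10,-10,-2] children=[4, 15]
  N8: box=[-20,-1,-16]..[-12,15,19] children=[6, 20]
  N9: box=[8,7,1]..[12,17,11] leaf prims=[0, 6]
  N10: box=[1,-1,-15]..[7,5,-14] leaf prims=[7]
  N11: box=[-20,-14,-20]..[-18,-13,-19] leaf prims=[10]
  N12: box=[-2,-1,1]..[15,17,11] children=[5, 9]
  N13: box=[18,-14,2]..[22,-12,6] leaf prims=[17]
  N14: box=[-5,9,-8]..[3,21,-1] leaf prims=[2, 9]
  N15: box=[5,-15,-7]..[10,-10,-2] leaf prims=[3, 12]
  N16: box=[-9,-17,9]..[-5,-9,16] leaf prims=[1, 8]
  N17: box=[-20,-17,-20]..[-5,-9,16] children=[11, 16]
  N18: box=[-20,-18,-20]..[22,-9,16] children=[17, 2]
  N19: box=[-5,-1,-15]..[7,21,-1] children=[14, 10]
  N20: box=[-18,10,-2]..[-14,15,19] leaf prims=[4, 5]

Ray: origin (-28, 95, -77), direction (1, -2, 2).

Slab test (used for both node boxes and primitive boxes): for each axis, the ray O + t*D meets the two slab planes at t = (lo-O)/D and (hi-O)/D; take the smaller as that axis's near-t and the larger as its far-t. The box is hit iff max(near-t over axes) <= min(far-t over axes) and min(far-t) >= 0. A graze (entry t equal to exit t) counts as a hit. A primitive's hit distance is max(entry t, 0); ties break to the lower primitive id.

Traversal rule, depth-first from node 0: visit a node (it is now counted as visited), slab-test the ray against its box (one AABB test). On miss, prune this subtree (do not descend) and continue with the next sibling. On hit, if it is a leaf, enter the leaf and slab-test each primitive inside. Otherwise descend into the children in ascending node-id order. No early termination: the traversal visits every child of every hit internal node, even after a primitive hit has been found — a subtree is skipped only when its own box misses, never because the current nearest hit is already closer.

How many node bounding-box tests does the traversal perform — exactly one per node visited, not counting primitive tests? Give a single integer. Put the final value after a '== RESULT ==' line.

Trace the traversal:
N0 x:[8,50] y:[37,113/2] z:[57/2,48] -> hit [37,48], descend [1, 18]
  N1 x:[8,43] y:[37,48] z:[61/2,48] -> hit [37,43], descend [3, 8]
    N3 x:[23,43] y:[37,48] z:[31,44] -> hit [37,43], descend [12, 19]
      N12 x:[26,43] y:[39,48] z:[39,44] -> hit [39,43], descend [5, 9]
        N5 x:[26,43] y:[87/2,48] z:[39,85/2] -> miss, prune
        N9 x:[36,40] y:[39,44] z:[39,44] -> hit [39,40] leaf, test {P0(miss), P6@t=39}
      N19 x:[23,35] y:[37,48] z:[31,38] -> miss, prune
    N8 x:[8,16] y:[40,48] z:[61/2,48] -> miss, prune
  N18 x:[8,50] y:[52,113/2] z:[57/2,93/2] -> miss, prune

Visited [0, 1, 3, 12, 5, 9, 19, 8, 18]. Tests: 9 box, 1 leaf. Nearest: P6.

== RESULT ==
9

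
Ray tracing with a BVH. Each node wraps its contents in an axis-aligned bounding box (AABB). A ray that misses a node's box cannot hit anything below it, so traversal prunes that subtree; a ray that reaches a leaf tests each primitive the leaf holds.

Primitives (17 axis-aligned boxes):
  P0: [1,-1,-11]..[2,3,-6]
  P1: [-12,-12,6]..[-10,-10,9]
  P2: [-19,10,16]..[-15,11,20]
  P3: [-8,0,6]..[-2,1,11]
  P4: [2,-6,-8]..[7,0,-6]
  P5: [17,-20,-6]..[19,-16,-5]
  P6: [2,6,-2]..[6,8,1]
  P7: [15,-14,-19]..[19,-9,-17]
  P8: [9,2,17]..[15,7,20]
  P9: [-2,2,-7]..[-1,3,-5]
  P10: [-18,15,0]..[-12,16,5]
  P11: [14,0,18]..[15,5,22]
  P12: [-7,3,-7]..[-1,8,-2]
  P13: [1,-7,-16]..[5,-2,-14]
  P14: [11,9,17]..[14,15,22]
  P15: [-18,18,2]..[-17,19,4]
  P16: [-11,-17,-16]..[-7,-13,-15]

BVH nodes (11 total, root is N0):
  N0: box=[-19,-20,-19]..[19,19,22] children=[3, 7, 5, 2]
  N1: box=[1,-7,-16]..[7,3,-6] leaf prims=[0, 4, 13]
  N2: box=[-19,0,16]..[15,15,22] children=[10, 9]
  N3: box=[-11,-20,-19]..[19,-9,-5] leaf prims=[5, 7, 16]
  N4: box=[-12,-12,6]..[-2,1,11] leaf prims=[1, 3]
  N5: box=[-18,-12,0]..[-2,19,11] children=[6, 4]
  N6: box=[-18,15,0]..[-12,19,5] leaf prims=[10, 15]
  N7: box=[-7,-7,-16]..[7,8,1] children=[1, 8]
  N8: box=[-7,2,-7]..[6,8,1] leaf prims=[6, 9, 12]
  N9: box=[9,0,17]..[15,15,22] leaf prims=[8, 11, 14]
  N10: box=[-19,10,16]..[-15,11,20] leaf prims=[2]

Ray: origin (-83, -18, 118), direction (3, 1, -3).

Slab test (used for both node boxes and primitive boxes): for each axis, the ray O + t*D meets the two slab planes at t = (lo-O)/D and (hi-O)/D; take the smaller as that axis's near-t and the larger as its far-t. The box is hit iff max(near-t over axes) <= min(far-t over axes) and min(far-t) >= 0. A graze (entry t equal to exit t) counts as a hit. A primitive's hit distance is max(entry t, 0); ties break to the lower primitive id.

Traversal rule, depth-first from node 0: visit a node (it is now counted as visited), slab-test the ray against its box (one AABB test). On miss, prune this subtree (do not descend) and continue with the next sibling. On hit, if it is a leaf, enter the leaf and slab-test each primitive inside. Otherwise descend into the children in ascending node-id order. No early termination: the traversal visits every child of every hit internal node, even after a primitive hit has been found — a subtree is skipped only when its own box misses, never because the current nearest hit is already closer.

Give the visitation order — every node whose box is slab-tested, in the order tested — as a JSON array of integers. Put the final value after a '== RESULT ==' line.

Trace the traversal:
N0 x:[64/3,34] y:[-2,37] z:[32,137/3] -> hit [32,34], descend [2, 3, 5, 7]
  N2 x:[64/3,98/3] y:[18,33] z:[32,34] -> hit [32,98/3], descend [9, 10]
    N9 x:[92/3,98/3] y:[18,33] z:[32,101/3] -> hit [32,98/3] leaf, test {P8(miss), P11(miss), P14@t=32}
    N10 x:[64/3,68/3] y:[28,29] z:[98/3,34] -> miss, prune
  N3 x:[24,34] y:[-2,9] z:[41,137/3] -> miss, prune
  N5 x:[65/3,27] y:[6,37] z:[107/3,118/3] -> miss, prune
  N7 x:[76/3,30] y:[11,26] z:[39,134/3] -> miss, prune

7 AABB tests over nodes [0, 2, 9, 10, 3, 5, 7]; 1 leaf entered; closest P14.

== RESULT ==
[0, 2, 9, 10, 3, 5, 7]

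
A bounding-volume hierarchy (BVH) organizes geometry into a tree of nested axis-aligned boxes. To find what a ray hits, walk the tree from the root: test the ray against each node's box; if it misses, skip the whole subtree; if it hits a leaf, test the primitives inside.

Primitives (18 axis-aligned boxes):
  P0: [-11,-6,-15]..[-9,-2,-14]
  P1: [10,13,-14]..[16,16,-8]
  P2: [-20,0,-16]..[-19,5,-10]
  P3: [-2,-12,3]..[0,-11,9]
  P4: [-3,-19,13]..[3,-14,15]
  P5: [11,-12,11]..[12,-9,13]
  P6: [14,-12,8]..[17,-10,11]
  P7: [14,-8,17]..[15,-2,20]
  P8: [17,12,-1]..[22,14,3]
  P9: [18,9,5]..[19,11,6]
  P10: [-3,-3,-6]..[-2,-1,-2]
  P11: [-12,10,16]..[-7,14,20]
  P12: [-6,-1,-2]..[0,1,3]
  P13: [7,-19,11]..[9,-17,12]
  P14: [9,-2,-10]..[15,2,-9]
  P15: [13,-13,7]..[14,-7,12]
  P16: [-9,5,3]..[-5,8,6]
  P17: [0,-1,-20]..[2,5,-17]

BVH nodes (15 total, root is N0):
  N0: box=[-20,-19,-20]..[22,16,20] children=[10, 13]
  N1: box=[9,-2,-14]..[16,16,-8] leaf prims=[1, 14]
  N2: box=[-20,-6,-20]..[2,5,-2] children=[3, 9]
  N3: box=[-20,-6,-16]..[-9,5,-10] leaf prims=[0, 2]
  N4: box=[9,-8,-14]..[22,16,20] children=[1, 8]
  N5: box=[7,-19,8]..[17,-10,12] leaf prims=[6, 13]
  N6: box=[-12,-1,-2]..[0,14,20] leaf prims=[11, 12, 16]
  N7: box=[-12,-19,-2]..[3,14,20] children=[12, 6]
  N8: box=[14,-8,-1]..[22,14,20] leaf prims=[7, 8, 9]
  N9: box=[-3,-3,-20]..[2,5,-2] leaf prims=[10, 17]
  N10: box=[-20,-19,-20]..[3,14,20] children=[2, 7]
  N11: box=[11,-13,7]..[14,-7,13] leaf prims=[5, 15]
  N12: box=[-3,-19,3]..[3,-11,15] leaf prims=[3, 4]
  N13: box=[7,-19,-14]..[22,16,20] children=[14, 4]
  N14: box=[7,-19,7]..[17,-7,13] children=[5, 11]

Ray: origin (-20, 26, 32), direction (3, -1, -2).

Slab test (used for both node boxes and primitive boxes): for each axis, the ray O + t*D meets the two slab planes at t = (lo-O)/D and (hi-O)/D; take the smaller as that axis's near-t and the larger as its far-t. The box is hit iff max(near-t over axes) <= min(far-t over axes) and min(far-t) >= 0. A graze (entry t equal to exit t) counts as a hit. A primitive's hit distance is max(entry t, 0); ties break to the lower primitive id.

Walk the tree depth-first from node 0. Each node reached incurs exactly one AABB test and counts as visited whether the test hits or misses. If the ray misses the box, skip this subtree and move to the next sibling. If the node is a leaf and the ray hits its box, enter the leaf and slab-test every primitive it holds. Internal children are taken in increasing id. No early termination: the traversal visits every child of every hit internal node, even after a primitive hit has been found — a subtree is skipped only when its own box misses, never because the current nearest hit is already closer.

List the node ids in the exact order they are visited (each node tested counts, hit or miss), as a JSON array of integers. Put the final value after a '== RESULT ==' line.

Trace the traversal:
N0 x:[0,14] y:[10,45] z:[6,26] -> hit [10,14], descend [10, 13]
  N10 x:[0,23/3] y:[12,45] z:[6,26] -> miss, prune
  N13 x:[9,14] y:[10,45] z:[6,23] -> hit [10,14], descend [4, 14]
    N4 x:[29/3,14] y:[10,34] z:[6,23] -> hit [10,14], descend [1, 8]
      N1 x:[29/3,12] y:[10,28] z:[20,23] -> miss, prune
      N8 x:[34/3,14] y:[12,34] z:[6,33/2] -> hit [12,14] leaf, test {P7(miss), P8(miss), P9(miss)}
    N14 x:[9,37/3] y:[33,45] z:[19/2,25/2] -> miss, prune

7 AABB tests over nodes [0, 10, 13, 4, 1, 8, 14]; 1 leaf entered; closest miss.

== RESULT ==
[0, 10, 13, 4, 1, 8, 14]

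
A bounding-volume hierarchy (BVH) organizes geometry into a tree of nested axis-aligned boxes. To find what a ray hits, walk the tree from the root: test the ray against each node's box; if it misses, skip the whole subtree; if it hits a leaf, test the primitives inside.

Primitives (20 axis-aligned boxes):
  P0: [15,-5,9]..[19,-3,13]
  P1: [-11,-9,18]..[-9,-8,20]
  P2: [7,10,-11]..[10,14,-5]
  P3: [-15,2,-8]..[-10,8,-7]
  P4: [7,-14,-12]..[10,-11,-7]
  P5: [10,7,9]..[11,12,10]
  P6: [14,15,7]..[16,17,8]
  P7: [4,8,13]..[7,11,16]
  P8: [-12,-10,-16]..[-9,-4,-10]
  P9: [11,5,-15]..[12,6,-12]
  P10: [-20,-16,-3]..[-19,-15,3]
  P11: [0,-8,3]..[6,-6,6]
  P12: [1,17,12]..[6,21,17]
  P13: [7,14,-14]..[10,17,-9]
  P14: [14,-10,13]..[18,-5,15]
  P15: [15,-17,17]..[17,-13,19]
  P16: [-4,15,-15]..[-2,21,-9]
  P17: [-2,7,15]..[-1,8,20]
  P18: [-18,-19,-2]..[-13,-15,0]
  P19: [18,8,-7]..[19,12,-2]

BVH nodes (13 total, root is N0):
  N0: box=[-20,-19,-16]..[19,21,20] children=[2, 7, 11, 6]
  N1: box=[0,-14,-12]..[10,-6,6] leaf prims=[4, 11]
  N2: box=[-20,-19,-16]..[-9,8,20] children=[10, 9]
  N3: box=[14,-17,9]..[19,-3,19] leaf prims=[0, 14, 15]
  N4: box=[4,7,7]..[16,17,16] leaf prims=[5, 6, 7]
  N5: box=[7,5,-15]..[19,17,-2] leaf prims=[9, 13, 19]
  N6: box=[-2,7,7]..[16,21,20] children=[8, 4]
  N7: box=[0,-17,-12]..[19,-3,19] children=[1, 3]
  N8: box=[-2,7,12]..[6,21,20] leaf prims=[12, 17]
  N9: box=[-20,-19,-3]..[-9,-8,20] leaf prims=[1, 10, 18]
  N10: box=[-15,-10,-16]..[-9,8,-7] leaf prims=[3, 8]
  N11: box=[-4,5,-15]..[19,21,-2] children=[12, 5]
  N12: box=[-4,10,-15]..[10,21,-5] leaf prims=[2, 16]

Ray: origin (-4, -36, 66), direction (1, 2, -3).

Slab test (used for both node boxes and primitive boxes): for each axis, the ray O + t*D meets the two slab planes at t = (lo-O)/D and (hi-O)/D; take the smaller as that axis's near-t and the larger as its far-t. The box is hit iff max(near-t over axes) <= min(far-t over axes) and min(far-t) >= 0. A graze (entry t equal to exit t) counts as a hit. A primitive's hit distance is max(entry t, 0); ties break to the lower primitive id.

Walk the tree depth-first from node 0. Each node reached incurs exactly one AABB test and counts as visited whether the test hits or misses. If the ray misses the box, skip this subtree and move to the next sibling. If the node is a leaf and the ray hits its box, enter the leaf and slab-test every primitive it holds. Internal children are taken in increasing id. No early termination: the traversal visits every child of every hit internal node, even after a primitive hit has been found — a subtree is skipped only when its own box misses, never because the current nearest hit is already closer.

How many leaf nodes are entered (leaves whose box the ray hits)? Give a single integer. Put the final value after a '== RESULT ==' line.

Trace the traversal:
N0 x:[-16,23] y:[17/2,57/2] z:[46/3,82/3] -> hit [46/3,23], descend [2, 6, 7, 11]
  N2 x:[-16,-5] y:[17/2,22] z:[46/3,82/3] -> miss, prune
  N6 x:[2,20] y:[43/2,57/2] z:[46/3,59/3] -> miss, prune
  N7 x:[4,23] y:[19/2,33/2] z:[47/3,26] -> hit [47/3,33/2], descend [1, 3]
    N1 x:[4,14] y:[11,15] z:[20,26] -> miss, prune
    N3 x:[18,23] y:[19/2,33/2] z:[47/3,19] -> miss, prune
  N11 x:[0,23] y:[41/2,57/2] z:[68/3,27] -> hit [68/3,23], descend [5, 12]
    N5 x:[11,23] y:[41/2,53/2] z:[68/3,27] -> hit [68/3,23] leaf, test {P9(miss), P13(miss), P19@t=68/3}
    N12 x:[0,14] y:[23,57/2] z:[71/3,27] -> miss, prune

Summary -> nodes [0, 2, 6, 7, 1, 3, 11, 5, 12]; box-tests=9; leaf-entries=1; first=P19

== RESULT ==
1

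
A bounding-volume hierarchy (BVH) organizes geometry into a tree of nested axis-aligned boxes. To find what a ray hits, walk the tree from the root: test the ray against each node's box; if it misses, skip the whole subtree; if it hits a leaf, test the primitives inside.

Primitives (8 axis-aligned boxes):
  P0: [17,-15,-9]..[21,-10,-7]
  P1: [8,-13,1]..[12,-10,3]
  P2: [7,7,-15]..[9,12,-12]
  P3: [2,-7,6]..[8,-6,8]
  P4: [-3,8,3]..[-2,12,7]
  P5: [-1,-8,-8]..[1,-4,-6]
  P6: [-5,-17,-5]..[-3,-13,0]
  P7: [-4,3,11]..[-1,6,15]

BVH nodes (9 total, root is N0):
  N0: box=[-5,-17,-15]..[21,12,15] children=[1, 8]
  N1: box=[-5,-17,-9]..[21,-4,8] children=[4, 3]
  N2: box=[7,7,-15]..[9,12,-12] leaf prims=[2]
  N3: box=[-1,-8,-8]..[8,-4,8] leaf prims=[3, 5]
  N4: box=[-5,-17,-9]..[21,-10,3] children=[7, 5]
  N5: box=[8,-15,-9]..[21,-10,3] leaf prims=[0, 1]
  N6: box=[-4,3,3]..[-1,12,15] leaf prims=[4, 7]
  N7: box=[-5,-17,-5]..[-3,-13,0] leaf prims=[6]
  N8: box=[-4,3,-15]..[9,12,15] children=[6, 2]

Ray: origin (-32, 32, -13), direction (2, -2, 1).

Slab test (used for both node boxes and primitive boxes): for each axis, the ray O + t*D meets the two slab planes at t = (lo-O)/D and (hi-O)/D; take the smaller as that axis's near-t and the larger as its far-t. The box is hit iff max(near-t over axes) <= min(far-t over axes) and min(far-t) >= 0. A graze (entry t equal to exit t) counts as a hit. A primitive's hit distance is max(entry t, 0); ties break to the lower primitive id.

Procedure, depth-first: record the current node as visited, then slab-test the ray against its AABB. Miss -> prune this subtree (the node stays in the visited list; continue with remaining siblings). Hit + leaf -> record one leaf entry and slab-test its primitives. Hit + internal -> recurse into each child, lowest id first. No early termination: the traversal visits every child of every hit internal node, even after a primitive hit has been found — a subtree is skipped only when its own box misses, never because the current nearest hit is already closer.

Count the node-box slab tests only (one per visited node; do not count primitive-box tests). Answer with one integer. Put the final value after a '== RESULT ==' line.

Trace the traversal:
N0 x:[27/2,53/2] y:[10,49/2] z:[-2,28] -> hit [27/2,49/2], descend [1, 8]
  N1 x:[27/2,53/2] y:[18,49/2] z:[4,21] -> hit [18,21], descend [3, 4]
    N3 x:[31/2,20] y:[18,20] z:[5,21] -> hit [18,20] leaf, test {P3@t=19, P5(miss)}
    N4 x:[27/2,53/2] y:[21,49/2] z:[4,16] -> miss, prune
  N8 x:[14,41/2] y:[10,29/2] z:[-2,28] -> hit [14,29/2], descend [2, 6]
    N2 x:[39/2,41/2] y:[10,25/2] z:[-2,1] -> miss, prune
    N6 x:[14,31/2] y:[10,29/2] z:[16,28] -> miss, prune

order=[0, 1, 3, 4, 8, 2, 6]  |boxes|=7  |leaves|=1  hit=P3

== RESULT ==
7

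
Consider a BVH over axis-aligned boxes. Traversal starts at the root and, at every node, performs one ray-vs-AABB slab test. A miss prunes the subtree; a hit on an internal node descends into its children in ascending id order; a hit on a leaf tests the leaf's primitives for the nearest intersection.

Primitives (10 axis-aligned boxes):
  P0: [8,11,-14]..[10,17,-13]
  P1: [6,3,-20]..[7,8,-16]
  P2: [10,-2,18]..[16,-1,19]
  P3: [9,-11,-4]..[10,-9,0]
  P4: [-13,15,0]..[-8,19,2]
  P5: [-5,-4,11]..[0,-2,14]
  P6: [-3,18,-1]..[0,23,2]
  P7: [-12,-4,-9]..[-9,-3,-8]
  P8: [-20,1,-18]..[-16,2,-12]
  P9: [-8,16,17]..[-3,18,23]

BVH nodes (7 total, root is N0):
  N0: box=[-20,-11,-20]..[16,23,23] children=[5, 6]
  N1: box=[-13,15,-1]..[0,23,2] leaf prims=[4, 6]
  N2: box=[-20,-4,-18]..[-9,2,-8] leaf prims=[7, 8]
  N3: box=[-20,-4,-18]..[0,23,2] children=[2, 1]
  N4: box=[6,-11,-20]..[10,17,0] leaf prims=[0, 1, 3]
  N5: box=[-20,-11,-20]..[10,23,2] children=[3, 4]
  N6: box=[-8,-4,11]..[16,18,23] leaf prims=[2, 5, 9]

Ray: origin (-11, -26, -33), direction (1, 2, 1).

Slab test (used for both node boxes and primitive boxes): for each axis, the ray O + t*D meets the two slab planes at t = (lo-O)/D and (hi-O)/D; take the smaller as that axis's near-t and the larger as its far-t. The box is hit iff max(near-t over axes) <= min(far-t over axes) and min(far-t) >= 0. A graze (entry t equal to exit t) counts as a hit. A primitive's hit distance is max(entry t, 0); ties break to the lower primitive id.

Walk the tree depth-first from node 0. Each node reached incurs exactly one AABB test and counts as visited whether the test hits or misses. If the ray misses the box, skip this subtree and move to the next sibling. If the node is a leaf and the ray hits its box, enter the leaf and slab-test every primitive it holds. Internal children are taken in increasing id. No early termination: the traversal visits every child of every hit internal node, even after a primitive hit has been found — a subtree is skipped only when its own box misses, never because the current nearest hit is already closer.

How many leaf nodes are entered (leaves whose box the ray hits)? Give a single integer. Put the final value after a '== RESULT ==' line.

Traverse from the root:
N0 x:[-9,27] y:[15/2,49/2] z:[13,56] -> hit [13,49/2], descend [5, 6]
  N5 x:[-9,21] y:[15/2,49/2] z:[13,35] -> hit [13,21], descend [3, 4]
    N3 x:[-9,11] y:[11,49/2] z:[15,35] -> miss, prune
    N4 x:[17,21] y:[15/2,43/2] z:[13,33] -> hit [17,21] leaf, test {P0@t=19, P1@t=17, P3(miss)}
  N6 x:[3,27] y:[11,22] z:[44,56] -> miss, prune

Visited [0, 5, 3, 4, 6]. Tests: 5 box, 1 leaf. Nearest: P1.

== RESULT ==
1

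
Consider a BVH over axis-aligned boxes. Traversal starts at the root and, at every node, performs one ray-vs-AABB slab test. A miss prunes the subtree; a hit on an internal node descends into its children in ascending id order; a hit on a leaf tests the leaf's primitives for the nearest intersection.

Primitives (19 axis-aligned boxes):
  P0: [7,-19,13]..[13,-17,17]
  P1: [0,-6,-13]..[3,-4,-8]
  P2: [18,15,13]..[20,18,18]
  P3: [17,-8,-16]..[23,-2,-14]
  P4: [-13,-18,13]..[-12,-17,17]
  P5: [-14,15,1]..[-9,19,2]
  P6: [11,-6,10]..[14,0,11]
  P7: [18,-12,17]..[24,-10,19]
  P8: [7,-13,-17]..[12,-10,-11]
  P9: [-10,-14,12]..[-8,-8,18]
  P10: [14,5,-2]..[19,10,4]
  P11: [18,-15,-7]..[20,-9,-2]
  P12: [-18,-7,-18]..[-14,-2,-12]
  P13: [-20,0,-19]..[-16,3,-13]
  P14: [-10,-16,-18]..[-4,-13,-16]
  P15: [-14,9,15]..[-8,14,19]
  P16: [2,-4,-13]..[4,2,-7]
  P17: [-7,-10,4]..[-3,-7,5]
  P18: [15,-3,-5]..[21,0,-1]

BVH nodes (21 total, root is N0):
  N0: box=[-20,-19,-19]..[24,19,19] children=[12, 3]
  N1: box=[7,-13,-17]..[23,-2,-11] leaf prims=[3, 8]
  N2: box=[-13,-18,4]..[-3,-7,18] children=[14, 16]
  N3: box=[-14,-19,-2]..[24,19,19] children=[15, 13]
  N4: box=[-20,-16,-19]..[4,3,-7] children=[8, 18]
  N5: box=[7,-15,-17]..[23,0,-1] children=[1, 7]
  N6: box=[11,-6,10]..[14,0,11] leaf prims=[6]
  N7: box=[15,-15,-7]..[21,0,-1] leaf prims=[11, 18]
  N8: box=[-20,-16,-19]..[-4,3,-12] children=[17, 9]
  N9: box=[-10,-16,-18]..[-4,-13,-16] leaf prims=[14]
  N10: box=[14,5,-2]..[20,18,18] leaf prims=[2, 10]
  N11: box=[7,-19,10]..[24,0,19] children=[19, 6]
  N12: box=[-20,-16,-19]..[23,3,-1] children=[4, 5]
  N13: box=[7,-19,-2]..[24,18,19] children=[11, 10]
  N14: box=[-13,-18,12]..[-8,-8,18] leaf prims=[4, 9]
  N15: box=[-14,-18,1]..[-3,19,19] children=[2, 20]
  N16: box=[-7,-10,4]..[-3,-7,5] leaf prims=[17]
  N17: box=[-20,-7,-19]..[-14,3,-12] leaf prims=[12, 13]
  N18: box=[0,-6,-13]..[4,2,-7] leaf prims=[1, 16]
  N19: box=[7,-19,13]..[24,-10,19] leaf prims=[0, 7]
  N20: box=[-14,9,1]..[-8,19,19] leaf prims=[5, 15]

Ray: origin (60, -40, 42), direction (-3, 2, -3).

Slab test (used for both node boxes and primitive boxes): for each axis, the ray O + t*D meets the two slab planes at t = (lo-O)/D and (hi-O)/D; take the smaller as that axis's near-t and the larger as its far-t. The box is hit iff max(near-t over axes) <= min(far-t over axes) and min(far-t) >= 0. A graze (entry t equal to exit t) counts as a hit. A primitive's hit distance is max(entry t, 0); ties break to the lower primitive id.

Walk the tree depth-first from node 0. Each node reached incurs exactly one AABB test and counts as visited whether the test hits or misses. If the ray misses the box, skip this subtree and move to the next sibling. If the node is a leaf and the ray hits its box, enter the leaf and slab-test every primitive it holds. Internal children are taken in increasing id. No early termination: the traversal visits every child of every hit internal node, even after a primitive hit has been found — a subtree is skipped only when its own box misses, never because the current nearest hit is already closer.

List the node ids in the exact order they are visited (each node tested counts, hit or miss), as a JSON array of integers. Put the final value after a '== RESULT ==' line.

Walk:
N0 x:[12,80/3] y:[21/2,59/2] z:[23/3,61/3] -> hit [12,61/3], descend [3, 12]
  N3 x:[12,74/3] y:[21/2,59/2] z:[23/3,44/3] -> hit [12,44/3], descend [13, 15]
    N13 x:[12,53/3] y:[21/2,29] z:[23/3,44/3] -> hit [12,44/3], descend [10, 11]
      N10 x:[40/3,46/3] y:[45/2,29] z:[8,44/3] -> miss, prune
      N11 x:[12,53/3] y:[21/2,20] z:[23/3,32/3] -> miss, prune
    N15 x:[21,74/3] y:[11,59/2] z:[23/3,41/3] -> miss, prune
  N12 x:[37/3,80/3] y:[12,43/2] z:[43/3,61/3] -> hit [43/3,61/3], descend [4, 5]
    N4 x:[56/3,80/3] y:[12,43/2] z:[49/3,61/3] -> hit [56/3,61/3], descend [8, 18]
      N8 x:[64/3,80/3] y:[12,43/2] z:[18,61/3] -> miss, prune
      N18 x:[56/3,20] y:[17,21] z:[49/3,55/3] -> miss, prune
    N5 x:[37/3,53/3] y:[25/2,20] z:[43/3,59/3] -> hit [43/3,53/3], descend [1, 7]
      N1 x:[37/3,53/3] y:[27/2,19] z:[53/3,59/3] -> hit [53/3,53/3] leaf, test {P3(miss), P8(miss)}
      N7 x:[13,15] y:[25/2,20] z:[43/3,49/3] -> hit [43/3,15] leaf, test {P11(miss), P18(miss)}

Summary -> nodes [0, 3, 13, 10, 11, 15, 12, 4, 8, 18, 5, 1, 7]; box-tests=13; leaf-entries=2; first=miss

== RESULT ==
[0, 3, 13, 10, 11, 15, 12, 4, 8, 18, 5, 1, 7]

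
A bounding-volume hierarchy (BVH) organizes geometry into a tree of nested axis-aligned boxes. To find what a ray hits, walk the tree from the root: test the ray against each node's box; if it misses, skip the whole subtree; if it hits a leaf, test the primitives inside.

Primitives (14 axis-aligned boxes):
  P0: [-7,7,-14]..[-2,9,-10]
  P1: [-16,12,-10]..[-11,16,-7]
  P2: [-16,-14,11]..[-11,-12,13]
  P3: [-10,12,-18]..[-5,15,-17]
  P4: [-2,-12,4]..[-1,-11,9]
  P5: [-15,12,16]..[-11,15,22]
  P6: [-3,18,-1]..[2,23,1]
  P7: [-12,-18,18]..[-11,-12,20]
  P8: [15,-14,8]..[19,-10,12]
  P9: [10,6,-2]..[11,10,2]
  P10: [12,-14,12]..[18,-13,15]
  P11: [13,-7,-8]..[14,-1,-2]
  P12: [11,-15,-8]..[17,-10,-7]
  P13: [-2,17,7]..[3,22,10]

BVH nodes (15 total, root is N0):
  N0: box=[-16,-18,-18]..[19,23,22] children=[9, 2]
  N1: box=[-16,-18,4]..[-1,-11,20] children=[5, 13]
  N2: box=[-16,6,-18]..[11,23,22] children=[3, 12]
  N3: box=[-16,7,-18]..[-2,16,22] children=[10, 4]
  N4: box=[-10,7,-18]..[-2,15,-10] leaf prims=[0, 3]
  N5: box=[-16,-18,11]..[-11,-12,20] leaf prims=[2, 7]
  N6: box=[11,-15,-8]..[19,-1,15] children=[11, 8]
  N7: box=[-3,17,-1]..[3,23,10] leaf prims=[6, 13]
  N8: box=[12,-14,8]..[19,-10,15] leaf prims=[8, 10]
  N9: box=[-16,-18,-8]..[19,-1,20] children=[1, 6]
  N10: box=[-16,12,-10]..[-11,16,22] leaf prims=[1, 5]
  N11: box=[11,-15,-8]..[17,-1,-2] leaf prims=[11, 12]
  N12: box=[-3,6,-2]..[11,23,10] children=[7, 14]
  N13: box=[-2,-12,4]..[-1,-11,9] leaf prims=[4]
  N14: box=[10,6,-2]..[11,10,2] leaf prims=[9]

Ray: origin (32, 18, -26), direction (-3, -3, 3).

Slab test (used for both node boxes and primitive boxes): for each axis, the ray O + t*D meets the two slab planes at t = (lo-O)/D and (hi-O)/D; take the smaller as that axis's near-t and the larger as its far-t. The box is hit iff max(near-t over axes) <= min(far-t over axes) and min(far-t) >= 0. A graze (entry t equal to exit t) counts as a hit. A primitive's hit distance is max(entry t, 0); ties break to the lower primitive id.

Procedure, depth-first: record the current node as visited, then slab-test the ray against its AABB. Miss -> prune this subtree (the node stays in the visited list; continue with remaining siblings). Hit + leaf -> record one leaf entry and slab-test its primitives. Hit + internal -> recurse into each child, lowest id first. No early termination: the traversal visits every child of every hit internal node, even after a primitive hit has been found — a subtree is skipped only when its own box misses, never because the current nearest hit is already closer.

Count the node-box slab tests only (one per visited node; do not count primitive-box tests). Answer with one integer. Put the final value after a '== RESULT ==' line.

Traverse from the root:
N0 x:[13/3,16] y:[-5/3,12] z:[8/3,16] -> hit [13/3,12], descend [2, 9]
  N2 x:[7,16] y:[-5/3,4] z:[8/3,16] -> miss, prune
  N9 x:[13/3,16] y:[19/3,12] z:[6,46/3] -> hit [19/3,12], descend [1, 6]
    N1 x:[11,16] y:[29/3,12] z:[10,46/3] -> hit [11,12], descend [5, 13]
      N5 x:[43/3,16] y:[10,12] z:[37/3,46/3] -> miss, prune
      N13 x:[11,34/3] y:[29/3,10] z:[10,35/3] -> miss, prune
    N6 x:[13/3,7] y:[19/3,11] z:[6,41/3] -> hit [19/3,7], descend [8, 11]
      N8 x:[13/3,20/3] y:[28/3,32/3] z:[34/3,41/3] -> miss, prune
      N11 x:[5,7] y:[19/3,11] z:[6,8] -> hit [19/3,7] leaf, test {P11@t=19/3, P12(miss)}

9 AABB tests over nodes [0, 2, 9, 1, 5, 13, 6, 8, 11]; 1 leaf entered; closest P11.

== RESULT ==
9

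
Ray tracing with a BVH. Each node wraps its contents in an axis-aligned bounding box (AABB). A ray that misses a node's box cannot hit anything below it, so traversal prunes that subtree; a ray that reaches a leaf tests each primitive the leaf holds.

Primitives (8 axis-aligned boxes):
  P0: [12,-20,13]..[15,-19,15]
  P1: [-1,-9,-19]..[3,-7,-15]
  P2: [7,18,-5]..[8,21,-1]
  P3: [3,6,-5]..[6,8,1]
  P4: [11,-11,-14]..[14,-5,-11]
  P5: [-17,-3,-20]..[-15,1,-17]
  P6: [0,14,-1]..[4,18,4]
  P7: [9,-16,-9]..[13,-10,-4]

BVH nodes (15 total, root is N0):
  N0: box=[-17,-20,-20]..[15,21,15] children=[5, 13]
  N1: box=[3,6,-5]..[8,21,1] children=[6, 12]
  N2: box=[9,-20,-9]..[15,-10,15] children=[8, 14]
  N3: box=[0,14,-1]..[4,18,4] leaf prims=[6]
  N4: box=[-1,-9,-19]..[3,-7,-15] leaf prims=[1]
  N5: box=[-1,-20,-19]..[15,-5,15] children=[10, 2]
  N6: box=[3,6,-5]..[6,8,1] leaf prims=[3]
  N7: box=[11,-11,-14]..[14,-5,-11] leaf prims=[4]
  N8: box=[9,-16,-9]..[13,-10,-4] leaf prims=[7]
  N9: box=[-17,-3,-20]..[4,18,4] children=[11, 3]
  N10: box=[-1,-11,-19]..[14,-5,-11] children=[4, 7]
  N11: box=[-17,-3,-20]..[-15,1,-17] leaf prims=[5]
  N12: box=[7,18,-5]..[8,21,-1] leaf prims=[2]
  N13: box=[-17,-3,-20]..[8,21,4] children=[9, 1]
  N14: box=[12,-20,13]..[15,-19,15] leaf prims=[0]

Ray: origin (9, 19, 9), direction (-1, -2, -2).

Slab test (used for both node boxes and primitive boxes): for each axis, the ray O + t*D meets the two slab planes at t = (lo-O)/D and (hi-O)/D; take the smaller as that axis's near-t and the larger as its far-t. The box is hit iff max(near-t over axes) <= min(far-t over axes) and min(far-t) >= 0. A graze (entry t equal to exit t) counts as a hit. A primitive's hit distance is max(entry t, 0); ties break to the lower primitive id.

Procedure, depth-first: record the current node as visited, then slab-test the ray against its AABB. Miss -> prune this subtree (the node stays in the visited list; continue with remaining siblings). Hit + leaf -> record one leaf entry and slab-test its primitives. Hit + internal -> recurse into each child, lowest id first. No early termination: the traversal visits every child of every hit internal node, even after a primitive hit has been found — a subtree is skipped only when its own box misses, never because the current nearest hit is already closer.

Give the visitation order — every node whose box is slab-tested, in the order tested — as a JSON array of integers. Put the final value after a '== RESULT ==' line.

Trace the traversal:
N0 x:[-6,26] y:[-1,39/2] z:[-3,29/2] -> hit [-1,29/2], descend [5, 13]
  N5 x:[-6,10] y:[12,39/2] z:[-3,14] -> miss, prune
  N13 x:[1,26] y:[-1,11] z:[5/2,29/2] -> hit [5/2,11], descend [1, 9]
    N1 x:[1,6] y:[-1,13/2] z:[4,7] -> hit [4,6], descend [6, 12]
      N6 x:[3,6] y:[11/2,13/2] z:[4,7] -> hit [11/2,6] leaf, test {P3@t=11/2}
      N12 x:[1,2] y:[-1,1/2] z:[5,7] -> miss, prune
    N9 x:[5,26] y:[1/2,11] z:[5/2,29/2] -> hit [5,11], descend [3, 11]
      N3 x:[5,9] y:[1/2,5/2] z:[5/2,5] -> miss, prune
      N11 x:[24,26] y:[9,11] z:[13,29/2] -> miss, prune

9 AABB tests over nodes [0, 5, 13, 1, 6, 12, 9, 3, 11]; 1 leaf entered; closest P3.

== RESULT ==
[0, 5, 13, 1, 6, 12, 9, 3, 11]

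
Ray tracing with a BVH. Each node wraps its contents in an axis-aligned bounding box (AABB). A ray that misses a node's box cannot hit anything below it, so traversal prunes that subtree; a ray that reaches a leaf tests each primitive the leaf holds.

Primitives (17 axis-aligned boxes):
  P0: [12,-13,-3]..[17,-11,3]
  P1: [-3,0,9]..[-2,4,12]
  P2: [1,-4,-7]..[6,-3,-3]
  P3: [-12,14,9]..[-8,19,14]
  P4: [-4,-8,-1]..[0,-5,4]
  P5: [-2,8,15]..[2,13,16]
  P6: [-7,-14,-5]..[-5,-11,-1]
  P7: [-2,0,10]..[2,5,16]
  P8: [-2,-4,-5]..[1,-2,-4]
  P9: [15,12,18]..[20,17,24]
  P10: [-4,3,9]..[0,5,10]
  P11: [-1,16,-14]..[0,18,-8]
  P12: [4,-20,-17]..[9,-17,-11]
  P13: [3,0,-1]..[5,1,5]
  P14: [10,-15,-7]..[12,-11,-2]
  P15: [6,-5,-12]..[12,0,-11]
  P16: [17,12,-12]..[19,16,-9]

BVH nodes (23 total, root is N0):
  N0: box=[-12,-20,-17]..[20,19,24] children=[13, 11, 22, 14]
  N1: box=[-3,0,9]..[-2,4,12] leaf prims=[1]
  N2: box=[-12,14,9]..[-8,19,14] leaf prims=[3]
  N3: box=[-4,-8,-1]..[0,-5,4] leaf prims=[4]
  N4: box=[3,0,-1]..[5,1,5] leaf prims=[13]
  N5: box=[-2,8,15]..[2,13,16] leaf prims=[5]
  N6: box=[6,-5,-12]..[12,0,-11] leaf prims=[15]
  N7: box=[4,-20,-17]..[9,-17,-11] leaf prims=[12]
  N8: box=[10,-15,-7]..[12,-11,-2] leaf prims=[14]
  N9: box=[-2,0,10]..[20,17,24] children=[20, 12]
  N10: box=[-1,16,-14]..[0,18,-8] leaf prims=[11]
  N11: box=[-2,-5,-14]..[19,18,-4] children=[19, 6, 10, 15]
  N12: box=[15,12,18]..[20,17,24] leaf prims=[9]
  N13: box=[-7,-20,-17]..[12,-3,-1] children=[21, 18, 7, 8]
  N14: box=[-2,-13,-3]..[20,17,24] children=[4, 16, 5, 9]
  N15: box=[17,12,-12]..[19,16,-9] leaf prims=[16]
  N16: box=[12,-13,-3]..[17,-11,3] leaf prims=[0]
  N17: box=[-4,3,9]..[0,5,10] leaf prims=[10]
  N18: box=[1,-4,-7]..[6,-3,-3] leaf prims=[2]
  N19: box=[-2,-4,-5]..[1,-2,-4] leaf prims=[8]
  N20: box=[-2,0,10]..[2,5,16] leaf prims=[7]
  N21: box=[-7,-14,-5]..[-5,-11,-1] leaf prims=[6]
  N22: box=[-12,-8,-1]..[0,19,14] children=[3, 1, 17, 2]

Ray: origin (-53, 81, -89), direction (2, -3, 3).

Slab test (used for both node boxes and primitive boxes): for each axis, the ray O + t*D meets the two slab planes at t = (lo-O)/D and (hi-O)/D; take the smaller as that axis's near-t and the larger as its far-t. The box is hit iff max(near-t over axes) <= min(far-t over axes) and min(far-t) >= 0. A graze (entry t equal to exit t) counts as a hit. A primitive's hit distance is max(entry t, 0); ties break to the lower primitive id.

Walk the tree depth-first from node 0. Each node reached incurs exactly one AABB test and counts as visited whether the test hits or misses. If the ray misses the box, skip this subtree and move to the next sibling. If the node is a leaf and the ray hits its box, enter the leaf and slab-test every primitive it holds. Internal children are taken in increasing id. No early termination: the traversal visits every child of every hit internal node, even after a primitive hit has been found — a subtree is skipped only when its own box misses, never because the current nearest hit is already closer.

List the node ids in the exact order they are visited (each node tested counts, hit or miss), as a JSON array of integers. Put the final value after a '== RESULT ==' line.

Walk:
N0 x:[41/2,73/2] y:[62/3,101/3] z:[24,113/3] -> hit [24,101/3], descend [11, 13, 14, 22]
  N11 x:[51/2,36] y:[21,86/3] z:[25,85/3] -> hit [51/2,85/3], descend [6, 10, 15, 19]
    N6 x:[59/2,65/2] y:[27,86/3] z:[77/3,26] -> miss, prune
    N10 x:[26,53/2] y:[21,65/3] z:[25,27] -> miss, prune
    N15 x:[35,36] y:[65/3,23] z:[77/3,80/3] -> miss, prune
    N19 x:[51/2,27] y:[83/3,85/3] z:[28,85/3] -> miss, prune
  N13 x:[23,65/2] y:[28,101/3] z:[24,88/3] -> hit [28,88/3], descend [7, 8, 18, 21]
    N7 x:[57/2,31] y:[98/3,101/3] z:[24,26] -> miss, prune
    N8 x:[63/2,65/2] y:[92/3,32] z:[82/3,29] -> miss, prune
    N18 x:[27,59/2] y:[28,85/3] z:[82/3,86/3] -> hit [28,85/3] leaf, test {P2@t=28}
    N21 x:[23,24] y:[92/3,95/3] z:[28,88/3] -> miss, prune
  N14 x:[51/2,73/2] y:[64/3,94/3] z:[86/3,113/3] -> hit [86/3,94/3], descend [4, 5, 9, 16]
    N4 x:[28,29] y:[80/3,27] z:[88/3,94/3] -> miss, prune
    N5 x:[51/2,55/2] y:[68/3,73/3] z:[104/3,35] -> miss, prune
    N9 x:[51/2,73/2] y:[64/3,27] z:[33,113/3] -> miss, prune
    N16 x:[65/2,35] y:[92/3,94/3] z:[86/3,92/3] -> miss, prune
  N22 x:[41/2,53/2] y:[62/3,89/3] z:[88/3,103/3] -> miss, prune

Visited [0, 11, 6, 10, 15, 19, 13, 7, 8, 18, 21, 14, 4, 5, 9, 16, 22]. Tests: 17 box, 1 leaf. Nearest: P2.

== RESULT ==
[0, 11, 6, 10, 15, 19, 13, 7, 8, 18, 21, 14, 4, 5, 9, 16, 22]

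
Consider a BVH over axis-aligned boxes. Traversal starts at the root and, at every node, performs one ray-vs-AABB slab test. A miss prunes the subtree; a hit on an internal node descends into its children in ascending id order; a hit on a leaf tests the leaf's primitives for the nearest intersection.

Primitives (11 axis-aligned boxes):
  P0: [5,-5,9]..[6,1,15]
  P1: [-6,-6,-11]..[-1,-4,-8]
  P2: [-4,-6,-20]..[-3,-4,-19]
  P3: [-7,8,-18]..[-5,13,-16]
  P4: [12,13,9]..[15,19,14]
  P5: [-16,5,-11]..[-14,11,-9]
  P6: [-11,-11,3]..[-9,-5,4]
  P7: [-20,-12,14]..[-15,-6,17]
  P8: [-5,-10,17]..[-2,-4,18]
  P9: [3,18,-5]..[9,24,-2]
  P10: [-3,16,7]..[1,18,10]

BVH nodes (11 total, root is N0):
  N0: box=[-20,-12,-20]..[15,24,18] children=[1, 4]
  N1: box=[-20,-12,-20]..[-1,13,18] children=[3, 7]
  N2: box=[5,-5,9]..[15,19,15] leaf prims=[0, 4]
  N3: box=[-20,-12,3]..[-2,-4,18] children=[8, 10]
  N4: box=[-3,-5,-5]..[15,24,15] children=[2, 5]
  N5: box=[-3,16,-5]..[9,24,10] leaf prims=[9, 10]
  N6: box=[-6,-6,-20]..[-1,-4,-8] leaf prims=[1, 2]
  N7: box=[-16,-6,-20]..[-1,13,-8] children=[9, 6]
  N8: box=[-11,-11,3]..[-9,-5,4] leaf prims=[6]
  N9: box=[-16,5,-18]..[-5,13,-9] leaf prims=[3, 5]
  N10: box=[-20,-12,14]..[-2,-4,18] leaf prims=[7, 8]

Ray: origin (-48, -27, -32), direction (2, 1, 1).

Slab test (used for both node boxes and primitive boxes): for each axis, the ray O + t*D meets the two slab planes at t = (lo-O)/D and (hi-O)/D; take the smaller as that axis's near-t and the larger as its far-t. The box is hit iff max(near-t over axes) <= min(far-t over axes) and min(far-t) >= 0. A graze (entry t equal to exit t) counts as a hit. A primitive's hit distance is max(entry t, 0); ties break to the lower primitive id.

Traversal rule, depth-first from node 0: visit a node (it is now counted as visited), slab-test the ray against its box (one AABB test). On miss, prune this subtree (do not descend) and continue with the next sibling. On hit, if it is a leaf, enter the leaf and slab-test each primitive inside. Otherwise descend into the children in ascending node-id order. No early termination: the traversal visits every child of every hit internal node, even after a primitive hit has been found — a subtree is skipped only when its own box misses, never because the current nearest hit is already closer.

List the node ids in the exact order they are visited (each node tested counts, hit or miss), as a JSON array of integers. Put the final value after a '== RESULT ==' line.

Walk:
N0 x:[14,63/2] y:[15,51] z:[12,50] -> hit [15,63/2], descend [1, 4]
  N1 x:[14,47/2] y:[15,40] z:[12,50] -> hit [15,47/2], descend [3, 7]
    N3 x:[14,23] y:[15,23] z:[35,50] -> miss, prune
    N7 x:[16,47/2] y:[21,40] z:[12,24] -> hit [21,47/2], descend [6, 9]
      N6 x:[21,47/2] y:[21,23] z:[12,24] -> hit [21,23] leaf, test {P1@t=21, P2(miss)}
      N9 x:[16,43/2] y:[32,40] z:[14,23] -> miss, prune
  N4 x:[45/2,63/2] y:[22,51] z:[27,47] -> hit [27,63/2], descend [2, 5]
    N2 x:[53/2,63/2] y:[22,46] z:[41,47] -> miss, prune
    N5 x:[45/2,57/2] y:[43,51] z:[27,42] -> miss, prune

Summary -> nodes [0, 1, 3, 7, 6, 9, 4, 2, 5]; box-tests=9; leaf-entries=1; first=P1

== RESULT ==
[0, 1, 3, 7, 6, 9, 4, 2, 5]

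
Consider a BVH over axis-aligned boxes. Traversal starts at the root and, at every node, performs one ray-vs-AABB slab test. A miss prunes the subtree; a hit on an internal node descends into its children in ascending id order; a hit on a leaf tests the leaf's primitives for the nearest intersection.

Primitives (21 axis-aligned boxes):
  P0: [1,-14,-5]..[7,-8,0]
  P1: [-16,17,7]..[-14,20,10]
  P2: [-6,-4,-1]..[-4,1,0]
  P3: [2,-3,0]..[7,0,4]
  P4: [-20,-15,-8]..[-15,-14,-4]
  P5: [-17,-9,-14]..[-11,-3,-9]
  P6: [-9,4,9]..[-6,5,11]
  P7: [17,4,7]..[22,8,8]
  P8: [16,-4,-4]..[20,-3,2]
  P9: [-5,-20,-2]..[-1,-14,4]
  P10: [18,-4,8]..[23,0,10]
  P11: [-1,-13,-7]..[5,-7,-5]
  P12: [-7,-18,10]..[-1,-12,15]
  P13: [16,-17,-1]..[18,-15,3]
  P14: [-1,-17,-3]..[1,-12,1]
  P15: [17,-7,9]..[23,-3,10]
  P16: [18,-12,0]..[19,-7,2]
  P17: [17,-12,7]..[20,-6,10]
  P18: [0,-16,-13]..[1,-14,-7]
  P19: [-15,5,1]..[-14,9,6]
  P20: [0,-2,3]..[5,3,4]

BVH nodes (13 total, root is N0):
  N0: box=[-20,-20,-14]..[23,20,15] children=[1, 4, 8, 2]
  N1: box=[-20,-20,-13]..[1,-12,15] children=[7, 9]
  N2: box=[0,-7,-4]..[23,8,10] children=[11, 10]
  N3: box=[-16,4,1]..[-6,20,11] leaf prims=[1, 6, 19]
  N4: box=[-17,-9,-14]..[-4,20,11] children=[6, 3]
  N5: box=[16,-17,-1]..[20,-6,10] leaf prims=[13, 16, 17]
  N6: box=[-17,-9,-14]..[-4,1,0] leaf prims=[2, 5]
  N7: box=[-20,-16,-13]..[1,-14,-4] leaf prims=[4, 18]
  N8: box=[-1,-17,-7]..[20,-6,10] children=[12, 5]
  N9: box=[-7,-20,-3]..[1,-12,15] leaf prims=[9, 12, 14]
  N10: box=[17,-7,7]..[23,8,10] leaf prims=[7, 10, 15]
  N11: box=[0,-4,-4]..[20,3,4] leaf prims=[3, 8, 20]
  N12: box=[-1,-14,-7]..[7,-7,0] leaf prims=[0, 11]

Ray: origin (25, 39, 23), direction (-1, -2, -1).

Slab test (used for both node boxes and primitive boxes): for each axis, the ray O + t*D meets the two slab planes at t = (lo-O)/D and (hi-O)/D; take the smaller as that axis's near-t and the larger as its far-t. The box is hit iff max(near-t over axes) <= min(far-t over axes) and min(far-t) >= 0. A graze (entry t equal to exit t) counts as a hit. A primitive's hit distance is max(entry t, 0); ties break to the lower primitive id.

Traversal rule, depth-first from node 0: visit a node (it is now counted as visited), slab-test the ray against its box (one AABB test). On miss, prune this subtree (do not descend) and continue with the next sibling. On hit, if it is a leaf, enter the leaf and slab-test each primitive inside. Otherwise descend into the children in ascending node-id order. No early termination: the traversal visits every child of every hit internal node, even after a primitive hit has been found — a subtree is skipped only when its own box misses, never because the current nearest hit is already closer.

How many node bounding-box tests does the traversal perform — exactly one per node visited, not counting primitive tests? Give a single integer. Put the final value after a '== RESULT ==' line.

Traverse from the root:
N0 x:[2,45] y:[19/2,59/2] z:[8,37] -> hit [19/2,59/2], descend [1, 2, 4, 8]
  N1 x:[24,45] y:[51/2,59/2] z:[8,36] -> hit [51/2,59/2], descend [7, 9]
    N7 x:[24,45] y:[53/2,55/2] z:[27,36] -> hit [27,55/2] leaf, test {P4(miss), P18(miss)}
    N9 x:[24,32] y:[51/2,59/2] z:[8,26] -> hit [51/2,26] leaf, test {P9(miss), P12(miss), P14@t=51/2}
  N2 x:[2,25] y:[31/2,23] z:[13,27] -> hit [31/2,23], descend [10, 11]
    N10 x:[2,8] y:[31/2,23] z:[13,16] -> miss, prune
    N11 x:[5,25] y:[18,43/2] z:[19,27] -> hit [19,43/2] leaf, test {P3@t=39/2, P8(miss), P20@t=20}
  N4 x:[29,42] y:[19/2,24] z:[12,37] -> miss, prune
  N8 x:[5,26] y:[45/2,28] z:[13,30] -> hit [45/2,26], descend [5, 12]
    N5 x:[5,9] y:[45/2,28] z:[13,24] -> miss, prune
    N12 x:[18,26] y:[23,53/2] z:[23,30] -> hit [23,26] leaf, test {P0@t=47/2, P11(miss)}

Visited [0, 1, 7, 9, 2, 10, 11, 4, 8, 5, 12]. Tests: 11 box, 4 leaf. Nearest: P3.

== RESULT ==
11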